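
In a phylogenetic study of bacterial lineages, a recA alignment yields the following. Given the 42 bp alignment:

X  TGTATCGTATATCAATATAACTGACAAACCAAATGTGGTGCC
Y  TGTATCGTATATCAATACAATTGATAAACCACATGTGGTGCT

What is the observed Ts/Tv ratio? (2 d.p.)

Transitions are A↔G and C↔T; transversions are all other mismatches.
Transitions: 4. Transversions: 1.
R = 4/1 = 4.00.

4.00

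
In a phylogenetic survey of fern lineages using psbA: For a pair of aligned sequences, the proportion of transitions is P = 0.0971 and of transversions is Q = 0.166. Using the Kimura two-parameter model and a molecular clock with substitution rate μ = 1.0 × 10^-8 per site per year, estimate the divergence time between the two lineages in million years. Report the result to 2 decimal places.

16.21

Under the Kimura two-parameter model, d = −½ ln(1 − 2P − Q) − ¼ ln(1 − 2Q).
1 − 2P − Q = 0.6398, giving −½ ln(0.6398) = 0.223300.
1 − 2Q = 0.668, giving −¼ ln(0.668) = 0.100867.
d = 0.223300 + 0.100867 = 0.324167.
Under a molecular clock d = 2μt, so t = d/(2μ) = 0.324167 / (2 × 1.0 × 10^-8) = 16.21 million years.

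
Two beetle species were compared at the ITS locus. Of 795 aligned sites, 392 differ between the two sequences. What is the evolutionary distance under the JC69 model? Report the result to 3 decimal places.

0.803

p = 392/795 ≈ 0.493082.
d = −(3/4) ln(1 − 4p/3) = −0.75 ln(1 − 0.657443) = −0.75 ln(0.342557)
  = −0.75 × (-1.071317) = 0.803488 substitutions/site.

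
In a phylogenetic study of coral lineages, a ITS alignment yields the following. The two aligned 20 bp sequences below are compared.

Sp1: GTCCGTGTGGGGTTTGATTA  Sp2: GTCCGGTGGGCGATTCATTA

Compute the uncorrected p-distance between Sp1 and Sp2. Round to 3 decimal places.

The sequences differ at 6 of 20 positions (sites 6, 7, 8, 11, 13, 16).
p = 6/20 = 0.300.

0.300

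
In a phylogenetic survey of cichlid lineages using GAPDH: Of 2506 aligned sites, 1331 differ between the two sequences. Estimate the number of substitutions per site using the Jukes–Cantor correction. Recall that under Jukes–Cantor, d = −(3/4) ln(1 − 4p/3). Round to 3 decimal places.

0.924

p = 1331/2506 ≈ 0.531125.
d = −(3/4) ln(1 − 4p/3) = −0.75 ln(1 − 0.708167) = −0.75 ln(0.291833)
  = −0.75 × (-1.231574) = 0.923681 substitutions/site.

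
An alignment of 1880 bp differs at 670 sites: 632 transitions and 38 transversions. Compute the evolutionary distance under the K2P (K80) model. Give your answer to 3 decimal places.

P = 632/1880 ≈ 0.33617 and Q = 38/1880 ≈ 0.020213.
Under the Kimura two-parameter model, d = −½ ln(1 − 2P − Q) − ¼ ln(1 − 2Q).
1 − 2P − Q = 0.307447, giving −½ ln(0.307447) = 0.589726.
1 − 2Q = 0.959574, giving −¼ ln(0.959574) = 0.010316.
d = 0.589726 + 0.010316 = 0.600042.

0.600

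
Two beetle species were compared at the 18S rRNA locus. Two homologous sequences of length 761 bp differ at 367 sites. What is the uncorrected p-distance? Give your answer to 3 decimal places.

0.482

p = 367/761 = 0.482260… ≈ 0.482 (to 3 d.p.).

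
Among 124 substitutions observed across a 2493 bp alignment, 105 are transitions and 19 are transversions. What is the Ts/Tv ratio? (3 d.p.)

5.526

R = 105/19 = 5.526315… ≈ 5.526 (to 3 d.p.).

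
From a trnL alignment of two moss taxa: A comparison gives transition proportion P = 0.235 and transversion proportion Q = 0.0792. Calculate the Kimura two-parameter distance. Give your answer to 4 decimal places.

Under the Kimura two-parameter model, d = −½ ln(1 − 2P − Q) − ¼ ln(1 − 2Q).
1 − 2P − Q = 0.4508, giving −½ ln(0.4508) = 0.398366.
1 − 2Q = 0.8416, giving −¼ ln(0.8416) = 0.043113.
d = 0.398366 + 0.043113 = 0.441479.

0.4415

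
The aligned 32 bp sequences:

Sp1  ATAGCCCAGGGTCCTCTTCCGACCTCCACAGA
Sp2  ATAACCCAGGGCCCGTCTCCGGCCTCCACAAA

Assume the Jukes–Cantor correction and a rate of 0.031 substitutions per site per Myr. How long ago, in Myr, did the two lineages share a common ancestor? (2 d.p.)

The sequences differ at 7 of 32 sites (4, 12, 15, 16, 17, 22, 31), so p = 7/32 = 0.21875.
d = −(3/4) ln(1 − 4p/3) = −0.75 ln(1 − 0.291667) = −0.75 ln(0.708333)
  = −0.75 × (-0.344841) = 0.258631 substitutions/site.
Under a molecular clock d = 2μt, so t = d/(2μ) = 0.258631 / (2 × 0.031) = 4.17 Myr.

4.17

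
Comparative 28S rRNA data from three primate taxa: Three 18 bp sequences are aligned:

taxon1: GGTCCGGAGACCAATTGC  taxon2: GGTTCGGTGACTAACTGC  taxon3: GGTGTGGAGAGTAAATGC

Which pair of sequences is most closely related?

taxon1–taxon2: 4/18 differ, p = 0.222, d = 0.264.
taxon1–taxon3: 5/18 differ, p = 0.278, d = 0.347.
taxon2–taxon3: 5/18 differ, p = 0.278, d = 0.347.
The smallest distance is between taxon1 and taxon2.

taxon1 and taxon2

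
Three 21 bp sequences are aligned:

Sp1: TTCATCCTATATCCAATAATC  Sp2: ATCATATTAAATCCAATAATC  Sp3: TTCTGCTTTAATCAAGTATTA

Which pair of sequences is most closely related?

Sp1 and Sp2

Sp1–Sp2: 4/21 differ, p = 0.190, d = 0.220.
Sp1–Sp3: 9/21 differ, p = 0.429, d = 0.635.
Sp2–Sp3: 9/21 differ, p = 0.429, d = 0.635.
The smallest distance is between Sp1 and Sp2.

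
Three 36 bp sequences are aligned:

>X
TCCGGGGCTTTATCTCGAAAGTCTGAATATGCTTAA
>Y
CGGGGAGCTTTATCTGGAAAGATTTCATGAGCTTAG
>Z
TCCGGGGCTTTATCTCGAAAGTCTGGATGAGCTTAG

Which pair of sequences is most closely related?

X–Y: 12/36 differ, p = 0.333, d = 0.441.
X–Z: 4/36 differ, p = 0.111, d = 0.120.
Y–Z: 9/36 differ, p = 0.250, d = 0.304.
The smallest distance is between X and Z.

X and Z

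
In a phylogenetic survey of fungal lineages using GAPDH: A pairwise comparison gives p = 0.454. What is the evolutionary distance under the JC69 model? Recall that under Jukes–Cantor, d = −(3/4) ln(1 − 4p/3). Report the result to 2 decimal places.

0.70

d = −(3/4) ln(1 − 4p/3) = −0.75 ln(1 − 0.605333) = −0.75 ln(0.394667)
  = −0.75 × (-0.929713) = 0.697285 substitutions/site.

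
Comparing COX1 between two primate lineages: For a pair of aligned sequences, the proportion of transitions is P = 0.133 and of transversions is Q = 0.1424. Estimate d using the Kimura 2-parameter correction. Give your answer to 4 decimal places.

0.3463

Under the Kimura two-parameter model, d = −½ ln(1 − 2P − Q) − ¼ ln(1 − 2Q).
1 − 2P − Q = 0.5916, giving −½ ln(0.5916) = 0.262462.
1 − 2Q = 0.7152, giving −¼ ln(0.7152) = 0.083798.
d = 0.262462 + 0.083798 = 0.346260.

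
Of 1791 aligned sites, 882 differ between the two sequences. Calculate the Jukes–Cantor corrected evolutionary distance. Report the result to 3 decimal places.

0.802

p = 882/1791 ≈ 0.492462.
d = −(3/4) ln(1 − 4p/3) = −0.75 ln(1 − 0.656616) = −0.75 ln(0.343384)
  = −0.75 × (-1.068906) = 0.801680 substitutions/site.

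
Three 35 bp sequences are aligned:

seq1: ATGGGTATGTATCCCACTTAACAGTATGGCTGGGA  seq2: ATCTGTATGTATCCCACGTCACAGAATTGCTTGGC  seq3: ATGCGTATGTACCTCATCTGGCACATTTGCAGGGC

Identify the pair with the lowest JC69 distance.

seq1–seq2: 8/35 differ, p = 0.229, d = 0.273.
seq1–seq3: 13/35 differ, p = 0.371, d = 0.513.
seq2–seq3: 12/35 differ, p = 0.343, d = 0.458.
The smallest distance is between seq1 and seq2.

seq1 and seq2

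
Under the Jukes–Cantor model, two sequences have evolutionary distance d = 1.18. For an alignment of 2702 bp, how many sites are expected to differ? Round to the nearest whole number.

1606

Invert JC69: p = (3/4)(1 − e^(−4d/3)) = 0.75 × (1 − e^(-1.573333)) = 0.75 × (1 − 0.207353) = 0.594485.
Expected differing sites = pL ≈ 0.594485 × 2702 = 1606.29847 ≈ 1606.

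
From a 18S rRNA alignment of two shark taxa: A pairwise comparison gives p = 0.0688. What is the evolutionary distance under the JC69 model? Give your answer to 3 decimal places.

d = −(3/4) ln(1 − 4p/3) = −0.75 ln(1 − 0.091733) = −0.75 ln(0.908267)
  = −0.75 × (-0.096217) = 0.072163 substitutions/site.

0.072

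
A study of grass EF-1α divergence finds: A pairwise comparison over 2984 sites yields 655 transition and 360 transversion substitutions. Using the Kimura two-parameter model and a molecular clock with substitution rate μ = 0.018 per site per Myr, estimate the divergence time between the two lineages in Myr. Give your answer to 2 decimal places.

P = 655/2984 ≈ 0.219504 and Q = 360/2984 ≈ 0.120643.
Under the Kimura two-parameter model, d = −½ ln(1 − 2P − Q) − ¼ ln(1 − 2Q).
1 − 2P − Q = 0.440349, giving −½ ln(0.440349) = 0.410094.
1 − 2Q = 0.758714, giving −¼ ln(0.758714) = 0.069033.
d = 0.410094 + 0.069033 = 0.479127.
Under a molecular clock d = 2μt, so t = d/(2μ) = 0.479127 / (2 × 0.018) = 13.31 Myr.

13.31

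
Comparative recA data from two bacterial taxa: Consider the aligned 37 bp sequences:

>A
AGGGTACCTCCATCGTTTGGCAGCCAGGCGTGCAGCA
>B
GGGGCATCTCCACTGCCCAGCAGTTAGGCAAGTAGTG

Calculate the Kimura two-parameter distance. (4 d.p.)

0.9235

Of 37 sites, 15 differences are transitions and 1 are transversions, so P = 15/37 ≈ 0.405405 and Q = 1/37 ≈ 0.027027.
Under the Kimura two-parameter model, d = −½ ln(1 − 2P − Q) − ¼ ln(1 − 2Q).
1 − 2P − Q = 0.162163, giving −½ ln(0.162163) = 0.909577.
1 − 2Q = 0.945946, giving −¼ ln(0.945946) = 0.013892.
d = 0.909577 + 0.013892 = 0.923469.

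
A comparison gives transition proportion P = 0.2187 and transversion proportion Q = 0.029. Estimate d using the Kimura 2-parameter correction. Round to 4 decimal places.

Under the Kimura two-parameter model, d = −½ ln(1 − 2P − Q) − ¼ ln(1 − 2Q).
1 − 2P − Q = 0.5336, giving −½ ln(0.5336) = 0.314054.
1 − 2Q = 0.942, giving −¼ ln(0.942) = 0.014938.
d = 0.314054 + 0.014938 = 0.328992.

0.3290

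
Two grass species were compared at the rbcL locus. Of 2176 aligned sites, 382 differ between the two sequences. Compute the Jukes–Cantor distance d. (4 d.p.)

0.2000

p = 382/2176 ≈ 0.175551.
d = −(3/4) ln(1 − 4p/3) = −0.75 ln(1 − 0.234068) = −0.75 ln(0.765932)
  = −0.75 × (-0.266662) = 0.199997 substitutions/site.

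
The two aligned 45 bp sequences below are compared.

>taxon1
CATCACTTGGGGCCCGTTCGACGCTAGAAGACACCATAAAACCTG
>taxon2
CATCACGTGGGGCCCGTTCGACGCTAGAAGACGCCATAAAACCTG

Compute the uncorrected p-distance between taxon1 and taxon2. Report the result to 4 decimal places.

0.0444

The sequences differ at 2 of 45 positions (sites 7, 33).
p = 2/45 = 0.044444… ≈ 0.0444 (to 4 d.p.).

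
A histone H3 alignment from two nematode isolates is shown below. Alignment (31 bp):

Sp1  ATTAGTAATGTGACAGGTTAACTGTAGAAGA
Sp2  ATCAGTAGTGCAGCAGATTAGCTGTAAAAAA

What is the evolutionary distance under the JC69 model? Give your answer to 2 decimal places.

The sequences differ at 9 of 31 sites (3, 8, 11, 12, 13, 17, 21, 27, 30), so p = 9/31 ≈ 0.290323.
d = −(3/4) ln(1 − 4p/3) = −0.75 ln(1 − 0.387097) = −0.75 ln(0.612903)
  = −0.75 × (-0.489549) = 0.367162 substitutions/site.

0.37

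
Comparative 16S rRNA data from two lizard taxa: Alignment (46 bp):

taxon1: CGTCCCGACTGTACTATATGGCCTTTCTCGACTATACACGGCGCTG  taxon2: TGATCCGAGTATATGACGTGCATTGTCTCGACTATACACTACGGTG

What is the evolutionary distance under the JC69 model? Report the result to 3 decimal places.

The sequences differ at 16 of 46 sites, so p = 16/46 ≈ 0.347826.
d = −(3/4) ln(1 − 4p/3) = −0.75 ln(1 − 0.463768) = −0.75 ln(0.536232)
  = −0.75 × (-0.623188) = 0.467391 substitutions/site.

0.467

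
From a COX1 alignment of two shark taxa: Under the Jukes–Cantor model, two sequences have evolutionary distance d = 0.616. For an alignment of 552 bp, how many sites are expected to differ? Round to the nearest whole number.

Invert JC69: p = (3/4)(1 − e^(−4d/3)) = 0.75 × (1 − e^(-0.821333)) = 0.75 × (1 − 0.439845) = 0.420116.
Expected differing sites = pL ≈ 0.420116 × 552 = 231.904032 ≈ 232.

232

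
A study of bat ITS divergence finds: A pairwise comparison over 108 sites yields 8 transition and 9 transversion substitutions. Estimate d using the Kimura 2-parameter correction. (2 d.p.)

0.18

P = 8/108 ≈ 0.074074 and Q = 9/108 ≈ 0.083333.
Under the Kimura two-parameter model, d = −½ ln(1 − 2P − Q) − ¼ ln(1 − 2Q).
1 − 2P − Q = 0.768519, giving −½ ln(0.768519) = 0.131645.
1 − 2Q = 0.833334, giving −¼ ln(0.833334) = 0.045580.
d = 0.131645 + 0.045580 = 0.177225.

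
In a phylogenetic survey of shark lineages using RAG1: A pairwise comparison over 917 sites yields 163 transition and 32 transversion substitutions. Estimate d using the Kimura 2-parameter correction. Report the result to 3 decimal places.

0.266

P = 163/917 ≈ 0.177754 and Q = 32/917 ≈ 0.034896.
Under the Kimura two-parameter model, d = −½ ln(1 − 2P − Q) − ¼ ln(1 − 2Q).
1 − 2P − Q = 0.609596, giving −½ ln(0.609596) = 0.247479.
1 − 2Q = 0.930208, giving −¼ ln(0.930208) = 0.018087.
d = 0.247479 + 0.018087 = 0.265566.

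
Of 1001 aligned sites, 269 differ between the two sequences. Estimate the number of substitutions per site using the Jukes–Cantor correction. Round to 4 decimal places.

0.3327

p = 269/1001 ≈ 0.268731.
d = −(3/4) ln(1 − 4p/3) = −0.75 ln(1 − 0.358308) = −0.75 ln(0.641692)
  = −0.75 × (-0.443647) = 0.332735 substitutions/site.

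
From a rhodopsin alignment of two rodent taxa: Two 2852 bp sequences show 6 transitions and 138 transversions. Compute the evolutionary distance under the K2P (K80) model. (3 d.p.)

P = 6/2852 ≈ 0.002104 and Q = 138/2852 ≈ 0.048387.
Under the Kimura two-parameter model, d = −½ ln(1 − 2P − Q) − ¼ ln(1 − 2Q).
1 − 2P − Q = 0.947405, giving −½ ln(0.947405) = 0.027014.
1 − 2Q = 0.903226, giving −¼ ln(0.903226) = 0.025446.
d = 0.027014 + 0.025446 = 0.052460.

0.052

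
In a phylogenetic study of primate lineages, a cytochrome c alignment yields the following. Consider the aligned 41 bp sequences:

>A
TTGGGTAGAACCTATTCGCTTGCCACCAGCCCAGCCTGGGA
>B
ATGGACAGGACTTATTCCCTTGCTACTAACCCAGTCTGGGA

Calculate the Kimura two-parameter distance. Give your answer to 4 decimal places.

Of 41 sites, 8 differences are transitions and 2 are transversions, so P = 8/41 ≈ 0.195122 and Q = 2/41 ≈ 0.04878.
Under the Kimura two-parameter model, d = −½ ln(1 − 2P − Q) − ¼ ln(1 − 2Q).
1 − 2P − Q = 0.560976, giving −½ ln(0.560976) = 0.289039.
1 − 2Q = 0.90244, giving −¼ ln(0.90244) = 0.025663.
d = 0.289039 + 0.025663 = 0.314702.

0.3147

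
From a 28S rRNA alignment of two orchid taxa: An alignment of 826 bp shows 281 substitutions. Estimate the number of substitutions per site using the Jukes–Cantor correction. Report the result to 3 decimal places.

0.453

p = 281/826 ≈ 0.340194.
d = −(3/4) ln(1 − 4p/3) = −0.75 ln(1 − 0.453592) = −0.75 ln(0.546408)
  = −0.75 × (-0.604389) = 0.453292 substitutions/site.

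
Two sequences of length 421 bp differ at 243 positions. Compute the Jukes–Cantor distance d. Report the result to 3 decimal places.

p = 243/421 ≈ 0.577197.
d = −(3/4) ln(1 − 4p/3) = −0.75 ln(1 − 0.769596) = −0.75 ln(0.230404)
  = −0.75 × (-1.467921) = 1.100941 substitutions/site.

1.101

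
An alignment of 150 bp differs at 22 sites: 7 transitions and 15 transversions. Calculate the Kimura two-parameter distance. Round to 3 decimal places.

P = 7/150 ≈ 0.046667 and Q = 15/150 = 0.1.
Under the Kimura two-parameter model, d = −½ ln(1 − 2P − Q) − ¼ ln(1 − 2Q).
1 − 2P − Q = 0.806666, giving −½ ln(0.806666) = 0.107423.
1 − 2Q = 0.8, giving −¼ ln(0.8) = 0.055786.
d = 0.107423 + 0.055786 = 0.163209.

0.163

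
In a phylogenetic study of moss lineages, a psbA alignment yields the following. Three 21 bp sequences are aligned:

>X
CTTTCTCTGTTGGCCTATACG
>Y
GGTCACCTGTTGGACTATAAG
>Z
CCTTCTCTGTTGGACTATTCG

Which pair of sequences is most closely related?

X–Y: 7/21 differ, p = 0.333, d = 0.441.
X–Z: 3/21 differ, p = 0.143, d = 0.158.
Y–Z: 7/21 differ, p = 0.333, d = 0.441.
The smallest distance is between X and Z.

X and Z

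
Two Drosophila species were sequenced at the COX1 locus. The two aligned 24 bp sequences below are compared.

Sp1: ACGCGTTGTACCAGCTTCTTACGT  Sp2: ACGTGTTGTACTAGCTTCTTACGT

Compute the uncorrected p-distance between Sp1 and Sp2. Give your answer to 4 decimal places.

0.0833

The sequences differ at 2 of 24 positions (sites 4, 12).
p = 2/24 = 0.083333… ≈ 0.0833 (to 4 d.p.).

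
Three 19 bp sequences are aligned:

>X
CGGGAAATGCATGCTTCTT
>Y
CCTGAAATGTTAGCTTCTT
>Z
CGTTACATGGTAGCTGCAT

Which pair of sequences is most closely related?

X and Y

X–Y: 5/19 differ, p = 0.263, d = 0.324.
X–Z: 8/19 differ, p = 0.421, d = 0.618.
Y–Z: 6/19 differ, p = 0.316, d = 0.410.
The smallest distance is between X and Y.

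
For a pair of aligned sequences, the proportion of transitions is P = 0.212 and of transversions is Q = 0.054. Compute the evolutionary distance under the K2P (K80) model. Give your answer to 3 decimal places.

Under the Kimura two-parameter model, d = −½ ln(1 − 2P − Q) − ¼ ln(1 − 2Q).
1 − 2P − Q = 0.522, giving −½ ln(0.522) = 0.325044.
1 − 2Q = 0.892, giving −¼ ln(0.892) = 0.028572.
d = 0.325044 + 0.028572 = 0.353616.

0.354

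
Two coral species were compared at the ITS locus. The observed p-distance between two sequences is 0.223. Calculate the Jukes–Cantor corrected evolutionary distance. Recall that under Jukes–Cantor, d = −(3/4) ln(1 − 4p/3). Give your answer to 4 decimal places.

0.2647

d = −(3/4) ln(1 − 4p/3) = −0.75 ln(1 − 0.297333) = −0.75 ln(0.702667)
  = −0.75 × (-0.352872) = 0.264654 substitutions/site.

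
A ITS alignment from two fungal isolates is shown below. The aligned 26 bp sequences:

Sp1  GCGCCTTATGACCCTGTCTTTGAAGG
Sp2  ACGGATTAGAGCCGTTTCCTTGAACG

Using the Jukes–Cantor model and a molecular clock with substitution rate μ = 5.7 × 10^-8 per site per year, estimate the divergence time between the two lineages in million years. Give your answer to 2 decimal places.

The sequences differ at 10 of 26 sites (1, 4, 5, 9, 10, 11, 14, 16, 19, 25), so p = 10/26 ≈ 0.384615.
d = −(3/4) ln(1 − 4p/3) = −0.75 ln(1 − 0.51282) = −0.75 ln(0.48718)
  = −0.75 × (-0.719122) = 0.539342 substitutions/site.
Under a molecular clock d = 2μt, so t = d/(2μ) = 0.539342 / (2 × 5.7 × 10^-8) = 4.73 million years.

4.73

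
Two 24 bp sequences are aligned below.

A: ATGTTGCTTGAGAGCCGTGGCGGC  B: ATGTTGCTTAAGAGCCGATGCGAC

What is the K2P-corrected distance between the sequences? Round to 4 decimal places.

0.1894

Of 24 sites, 2 differences are transitions and 2 are transversions, so P = 2/24 ≈ 0.083333 and Q = 2/24 ≈ 0.083333.
Under the Kimura two-parameter model, d = −½ ln(1 − 2P − Q) − ¼ ln(1 − 2Q).
1 − 2P − Q = 0.750001, giving −½ ln(0.750001) = 0.143840.
1 − 2Q = 0.833334, giving −¼ ln(0.833334) = 0.045580.
d = 0.143840 + 0.045580 = 0.189420.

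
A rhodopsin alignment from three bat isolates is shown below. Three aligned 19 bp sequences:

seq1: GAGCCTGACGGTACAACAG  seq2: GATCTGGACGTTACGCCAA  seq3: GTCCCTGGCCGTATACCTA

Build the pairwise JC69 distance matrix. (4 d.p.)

seq1–seq2: 7/19 sites differ → p ≈ 0.368421, d = −0.75 ln(1 − 0.491228) = 0.506816 ≈ 0.5068.
seq1–seq3: 8/19 sites differ → p ≈ 0.421053, d = −0.75 ln(1 − 0.561404) = 0.618132 ≈ 0.6181.
seq2–seq3: 10/19 sites differ → p ≈ 0.526316, d = −0.75 ln(1 − 0.701755) = 0.907380 ≈ 0.9074.

d(seq1,seq2) = 0.5068, d(seq1,seq3) = 0.6181, d(seq2,seq3) = 0.9074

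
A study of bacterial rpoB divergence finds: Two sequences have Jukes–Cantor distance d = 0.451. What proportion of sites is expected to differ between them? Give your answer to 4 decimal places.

0.3389

p = (3/4)(1 − e^(−4d/3)) = 0.75 × (1 − e^(-0.601333)) = 0.75 × (1 − 0.548081) = 0.338939.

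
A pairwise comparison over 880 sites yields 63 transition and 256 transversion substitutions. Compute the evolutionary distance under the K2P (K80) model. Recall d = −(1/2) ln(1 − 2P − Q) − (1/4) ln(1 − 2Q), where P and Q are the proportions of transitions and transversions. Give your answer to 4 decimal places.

0.5026

P = 63/880 ≈ 0.071591 and Q = 256/880 ≈ 0.290909.
Under the Kimura two-parameter model, d = −½ ln(1 − 2P − Q) − ¼ ln(1 − 2Q).
1 − 2P − Q = 0.565909, giving −½ ln(0.565909) = 0.284661.
1 − 2Q = 0.418182, giving −¼ ln(0.418182) = 0.217960.
d = 0.284661 + 0.217960 = 0.502621.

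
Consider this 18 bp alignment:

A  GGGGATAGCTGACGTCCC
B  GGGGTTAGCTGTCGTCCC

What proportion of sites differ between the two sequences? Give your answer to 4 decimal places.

0.1111

The sequences differ at 2 of 18 positions (sites 5, 12).
p = 2/18 = 0.111111… ≈ 0.1111 (to 4 d.p.).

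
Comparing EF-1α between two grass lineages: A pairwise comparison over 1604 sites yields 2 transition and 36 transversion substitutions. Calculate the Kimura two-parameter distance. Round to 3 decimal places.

P = 2/1604 ≈ 0.001247 and Q = 36/1604 ≈ 0.022444.
Under the Kimura two-parameter model, d = −½ ln(1 − 2P − Q) − ¼ ln(1 − 2Q).
1 − 2P − Q = 0.975062, giving −½ ln(0.975062) = 0.012627.
1 − 2Q = 0.955112, giving −¼ ln(0.955112) = 0.011482.
d = 0.012627 + 0.011482 = 0.024109.

0.024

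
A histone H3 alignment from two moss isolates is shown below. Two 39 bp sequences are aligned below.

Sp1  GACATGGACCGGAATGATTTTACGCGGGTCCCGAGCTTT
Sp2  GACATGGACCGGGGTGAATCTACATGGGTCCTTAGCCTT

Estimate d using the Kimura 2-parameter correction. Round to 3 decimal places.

0.291

Of 39 sites, 7 differences are transitions and 2 are transversions, so P = 7/39 ≈ 0.179487 and Q = 2/39 ≈ 0.051282.
Under the Kimura two-parameter model, d = −½ ln(1 − 2P − Q) − ¼ ln(1 − 2Q).
1 − 2P − Q = 0.589744, giving −½ ln(0.589744) = 0.264033.
1 − 2Q = 0.897436, giving −¼ ln(0.897436) = 0.027053.
d = 0.264033 + 0.027053 = 0.291086.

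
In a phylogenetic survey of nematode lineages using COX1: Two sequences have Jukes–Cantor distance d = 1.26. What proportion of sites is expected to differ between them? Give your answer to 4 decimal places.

0.6102

p = (3/4)(1 − e^(−4d/3)) = 0.75 × (1 − e^(-1.68)) = 0.75 × (1 − 0.186374) = 0.610220.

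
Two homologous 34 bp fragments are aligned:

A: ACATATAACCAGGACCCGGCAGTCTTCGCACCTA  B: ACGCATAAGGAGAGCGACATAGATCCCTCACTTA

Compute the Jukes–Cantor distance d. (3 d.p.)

The sequences differ at 17 of 34 sites, so p = 17/34 = 0.5.
d = −(3/4) ln(1 − 4p/3) = −0.75 ln(1 − 0.666667) = −0.75 ln(0.333333)
  = −0.75 × (-1.098613) = 0.823960 substitutions/site.

0.824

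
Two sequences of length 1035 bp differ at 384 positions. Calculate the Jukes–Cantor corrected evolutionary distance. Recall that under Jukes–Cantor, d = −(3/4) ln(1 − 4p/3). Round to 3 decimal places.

0.512

p = 384/1035 ≈ 0.371014.
d = −(3/4) ln(1 − 4p/3) = −0.75 ln(1 − 0.494685) = −0.75 ln(0.505315)
  = −0.75 × (-0.682573) = 0.511930 substitutions/site.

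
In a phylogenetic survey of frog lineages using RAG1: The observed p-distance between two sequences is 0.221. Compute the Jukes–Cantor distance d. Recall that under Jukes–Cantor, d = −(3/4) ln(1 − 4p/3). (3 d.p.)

d = −(3/4) ln(1 − 4p/3) = −0.75 ln(1 − 0.294667) = −0.75 ln(0.705333)
  = −0.75 × (-0.349085) = 0.261814 substitutions/site.

0.262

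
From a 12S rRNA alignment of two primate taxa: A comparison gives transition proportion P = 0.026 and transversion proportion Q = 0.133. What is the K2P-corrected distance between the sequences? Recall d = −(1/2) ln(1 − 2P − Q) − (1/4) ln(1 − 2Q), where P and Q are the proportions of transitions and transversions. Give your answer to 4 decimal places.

0.1796

Under the Kimura two-parameter model, d = −½ ln(1 − 2P − Q) − ¼ ln(1 − 2Q).
1 − 2P − Q = 0.815, giving −½ ln(0.815) = 0.102284.
1 − 2Q = 0.734, giving −¼ ln(0.734) = 0.077312.
d = 0.102284 + 0.077312 = 0.179596.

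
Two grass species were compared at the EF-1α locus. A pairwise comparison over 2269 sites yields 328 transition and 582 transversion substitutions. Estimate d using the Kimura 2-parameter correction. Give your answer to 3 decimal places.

0.574

P = 328/2269 ≈ 0.144557 and Q = 582/2269 ≈ 0.256501.
Under the Kimura two-parameter model, d = −½ ln(1 − 2P − Q) − ¼ ln(1 − 2Q).
1 − 2P − Q = 0.454385, giving −½ ln(0.454385) = 0.394405.
1 − 2Q = 0.486998, giving −¼ ln(0.486998) = 0.179874.
d = 0.394405 + 0.179874 = 0.574279.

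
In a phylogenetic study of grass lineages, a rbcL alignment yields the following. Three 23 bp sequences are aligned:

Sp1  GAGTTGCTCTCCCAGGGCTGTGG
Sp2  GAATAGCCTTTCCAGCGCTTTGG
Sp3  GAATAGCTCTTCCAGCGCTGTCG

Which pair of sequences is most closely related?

Sp1–Sp2: 7/23 differ, p = 0.304, d = 0.390.
Sp1–Sp3: 5/23 differ, p = 0.217, d = 0.257.
Sp2–Sp3: 4/23 differ, p = 0.174, d = 0.198.
The smallest distance is between Sp2 and Sp3.

Sp2 and Sp3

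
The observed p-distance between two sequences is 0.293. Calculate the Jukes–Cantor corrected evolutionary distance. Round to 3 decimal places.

d = −(3/4) ln(1 − 4p/3) = −0.75 ln(1 − 0.390667) = −0.75 ln(0.609333)
  = −0.75 × (-0.495390) = 0.371543 substitutions/site.

0.372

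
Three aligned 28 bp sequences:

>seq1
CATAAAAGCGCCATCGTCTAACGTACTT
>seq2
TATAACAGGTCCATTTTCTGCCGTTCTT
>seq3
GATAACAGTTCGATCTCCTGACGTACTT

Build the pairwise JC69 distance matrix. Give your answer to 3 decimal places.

d(seq1,seq2) = 0.420, d(seq1,seq3) = 0.360, d(seq2,seq3) = 0.304

seq1–seq2: 9/28 sites differ → p ≈ 0.321429, d = −0.75 ln(1 − 0.428572) = 0.419713 ≈ 0.420.
seq1–seq3: 8/28 sites differ → p ≈ 0.285714, d = −0.75 ln(1 − 0.380952) = 0.359679 ≈ 0.360.
seq2–seq3: 7/28 sites differ → p = 0.25, d = −0.75 ln(1 − 0.333333) = 0.304098 ≈ 0.304.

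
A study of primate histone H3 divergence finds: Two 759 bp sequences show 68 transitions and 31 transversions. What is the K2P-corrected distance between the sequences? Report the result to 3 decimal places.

P = 68/759 ≈ 0.089592 and Q = 31/759 ≈ 0.040843.
Under the Kimura two-parameter model, d = −½ ln(1 − 2P − Q) − ¼ ln(1 − 2Q).
1 − 2P − Q = 0.779973, giving −½ ln(0.779973) = 0.124248.
1 − 2Q = 0.918314, giving −¼ ln(0.918314) = 0.021304.
d = 0.124248 + 0.021304 = 0.145552.

0.146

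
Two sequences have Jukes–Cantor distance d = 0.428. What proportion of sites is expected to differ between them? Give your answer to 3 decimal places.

p = (3/4)(1 − e^(−4d/3)) = 0.75 × (1 − e^(-0.570667)) = 0.75 × (1 − 0.565148) = 0.326139.

0.326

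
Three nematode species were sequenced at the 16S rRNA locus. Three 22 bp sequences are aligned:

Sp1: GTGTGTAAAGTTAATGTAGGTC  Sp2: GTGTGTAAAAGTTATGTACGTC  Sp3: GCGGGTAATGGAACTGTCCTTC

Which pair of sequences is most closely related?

Sp1 and Sp2

Sp1–Sp2: 4/22 differ, p = 0.182, d = 0.208.
Sp1–Sp3: 9/22 differ, p = 0.409, d = 0.591.
Sp2–Sp3: 9/22 differ, p = 0.409, d = 0.591.
The smallest distance is between Sp1 and Sp2.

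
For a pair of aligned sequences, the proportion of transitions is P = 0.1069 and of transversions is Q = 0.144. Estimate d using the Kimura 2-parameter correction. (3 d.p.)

0.306

Under the Kimura two-parameter model, d = −½ ln(1 − 2P − Q) − ¼ ln(1 − 2Q).
1 − 2P − Q = 0.6422, giving −½ ln(0.6422) = 0.221428.
1 − 2Q = 0.712, giving −¼ ln(0.712) = 0.084919.
d = 0.221428 + 0.084919 = 0.306347.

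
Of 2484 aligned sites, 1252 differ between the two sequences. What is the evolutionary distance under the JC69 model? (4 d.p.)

p = 1252/2484 ≈ 0.504026.
d = −(3/4) ln(1 − 4p/3) = −0.75 ln(1 − 0.672035) = −0.75 ln(0.327965)
  = −0.75 × (-1.114848) = 0.836136 substitutions/site.

0.8361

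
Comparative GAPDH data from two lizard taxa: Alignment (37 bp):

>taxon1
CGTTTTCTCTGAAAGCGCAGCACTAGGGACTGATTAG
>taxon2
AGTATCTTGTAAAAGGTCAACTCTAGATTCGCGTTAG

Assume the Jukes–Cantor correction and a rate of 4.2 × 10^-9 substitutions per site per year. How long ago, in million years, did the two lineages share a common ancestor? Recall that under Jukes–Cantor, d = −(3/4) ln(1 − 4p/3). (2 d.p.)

The sequences differ at 16 of 37 sites, so p = 16/37 ≈ 0.432432.
d = −(3/4) ln(1 − 4p/3) = −0.75 ln(1 − 0.576576) = −0.75 ln(0.423424)
  = −0.75 × (-0.859381) = 0.644536 substitutions/site.
Under a molecular clock d = 2μt, so t = d/(2μ) = 0.644536 / (2 × 4.2 × 10^-9) = 76.73 million years.

76.73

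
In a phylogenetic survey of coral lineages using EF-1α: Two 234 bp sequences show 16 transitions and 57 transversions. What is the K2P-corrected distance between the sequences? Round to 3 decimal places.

P = 16/234 ≈ 0.068376 and Q = 57/234 ≈ 0.24359.
Under the Kimura two-parameter model, d = −½ ln(1 − 2P − Q) − ¼ ln(1 − 2Q).
1 − 2P − Q = 0.619658, giving −½ ln(0.619658) = 0.239294.
1 − 2Q = 0.51282, giving −¼ ln(0.51282) = 0.166958.
d = 0.239294 + 0.166958 = 0.406252.

0.406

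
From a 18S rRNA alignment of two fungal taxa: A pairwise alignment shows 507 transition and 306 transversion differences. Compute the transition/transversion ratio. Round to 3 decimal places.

1.657

R = 507/306 = 1.656862… ≈ 1.657 (to 3 d.p.).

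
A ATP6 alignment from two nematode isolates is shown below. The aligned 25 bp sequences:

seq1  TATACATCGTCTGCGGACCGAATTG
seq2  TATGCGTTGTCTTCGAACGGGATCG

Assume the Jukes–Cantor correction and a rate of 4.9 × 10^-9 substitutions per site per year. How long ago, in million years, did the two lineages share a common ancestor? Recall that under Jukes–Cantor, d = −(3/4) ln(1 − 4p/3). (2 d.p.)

The sequences differ at 8 of 25 sites (4, 6, 8, 13, 16, 19, 21, 24), so p = 8/25 = 0.32.
d = −(3/4) ln(1 − 4p/3) = −0.75 ln(1 − 0.426667) = −0.75 ln(0.573333)
  = −0.75 × (-0.556289) = 0.417217 substitutions/site.
Under a molecular clock d = 2μt, so t = d/(2μ) = 0.417217 / (2 × 4.9 × 10^-9) = 42.57 million years.

42.57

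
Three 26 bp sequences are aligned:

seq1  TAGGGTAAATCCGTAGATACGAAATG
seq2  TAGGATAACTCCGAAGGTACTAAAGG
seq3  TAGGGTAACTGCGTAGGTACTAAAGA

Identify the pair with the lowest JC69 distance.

seq2 and seq3

seq1–seq2: 6/26 differ, p = 0.231, d = 0.276.
seq1–seq3: 6/26 differ, p = 0.231, d = 0.276.
seq2–seq3: 4/26 differ, p = 0.154, d = 0.172.
The smallest distance is between seq2 and seq3.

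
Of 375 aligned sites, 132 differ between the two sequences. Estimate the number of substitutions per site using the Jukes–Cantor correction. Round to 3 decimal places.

0.475

p = 132/375 = 0.352.
d = −(3/4) ln(1 − 4p/3) = −0.75 ln(1 − 0.469333) = −0.75 ln(0.530667)
  = −0.75 × (-0.633621) = 0.475216 substitutions/site.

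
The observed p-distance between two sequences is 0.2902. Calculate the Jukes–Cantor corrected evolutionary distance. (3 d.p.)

d = −(3/4) ln(1 − 4p/3) = −0.75 ln(1 − 0.386933) = −0.75 ln(0.613067)
  = −0.75 × (-0.489281) = 0.366961 substitutions/site.

0.367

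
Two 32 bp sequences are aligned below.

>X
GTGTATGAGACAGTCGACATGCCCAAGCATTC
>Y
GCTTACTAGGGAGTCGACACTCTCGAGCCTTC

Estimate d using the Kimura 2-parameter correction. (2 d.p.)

0.47

Of 32 sites, 6 differences are transitions and 5 are transversions, so P = 6/32 = 0.1875 and Q = 5/32 = 0.15625.
Under the Kimura two-parameter model, d = −½ ln(1 − 2P − Q) − ¼ ln(1 − 2Q).
1 − 2P − Q = 0.46875, giving −½ ln(0.46875) = 0.378843.
1 − 2Q = 0.6875, giving −¼ ln(0.6875) = 0.093673.
d = 0.378843 + 0.093673 = 0.472516.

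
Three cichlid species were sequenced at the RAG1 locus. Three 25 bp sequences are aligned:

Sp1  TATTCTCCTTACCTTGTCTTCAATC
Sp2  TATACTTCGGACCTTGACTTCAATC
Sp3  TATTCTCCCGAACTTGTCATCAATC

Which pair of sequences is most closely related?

Sp1–Sp2: 5/25 differ, p = 0.200, d = 0.233.
Sp1–Sp3: 4/25 differ, p = 0.160, d = 0.180.
Sp2–Sp3: 6/25 differ, p = 0.240, d = 0.289.
The smallest distance is between Sp1 and Sp3.

Sp1 and Sp3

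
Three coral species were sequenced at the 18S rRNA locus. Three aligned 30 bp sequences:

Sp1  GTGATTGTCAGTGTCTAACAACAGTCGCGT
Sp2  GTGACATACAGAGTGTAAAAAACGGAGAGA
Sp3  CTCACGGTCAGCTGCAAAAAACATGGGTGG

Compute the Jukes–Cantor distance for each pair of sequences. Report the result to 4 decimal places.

Sp1–Sp2: 13/30 sites differ → p ≈ 0.433333, d = −0.75 ln(1 − 0.577777) = 0.646666 ≈ 0.6467.
Sp1–Sp3: 14/30 sites differ → p ≈ 0.466667, d = −0.75 ln(1 − 0.622223) = 0.730088 ≈ 0.7301.
Sp2–Sp3: 16/30 sites differ → p ≈ 0.533333, d = −0.75 ln(1 − 0.711111) = 0.931285 ≈ 0.9313.

d(Sp1,Sp2) = 0.6467, d(Sp1,Sp3) = 0.7301, d(Sp2,Sp3) = 0.9313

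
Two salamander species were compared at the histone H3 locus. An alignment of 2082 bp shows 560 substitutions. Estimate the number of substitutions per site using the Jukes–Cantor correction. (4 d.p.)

0.3331

p = 560/2082 ≈ 0.268972.
d = −(3/4) ln(1 − 4p/3) = −0.75 ln(1 − 0.358629) = −0.75 ln(0.641371)
  = −0.75 × (-0.444147) = 0.333110 substitutions/site.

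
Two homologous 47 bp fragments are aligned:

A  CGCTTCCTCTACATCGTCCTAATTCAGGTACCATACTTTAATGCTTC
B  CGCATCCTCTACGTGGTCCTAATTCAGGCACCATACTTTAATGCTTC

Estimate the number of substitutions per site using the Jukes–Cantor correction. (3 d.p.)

0.090

The sequences differ at 4 of 47 sites (4, 13, 15, 29), so p = 4/47 ≈ 0.085106.
d = −(3/4) ln(1 − 4p/3) = −0.75 ln(1 − 0.113475) = −0.75 ln(0.886525)
  = −0.75 × (-0.120446) = 0.090335 substitutions/site.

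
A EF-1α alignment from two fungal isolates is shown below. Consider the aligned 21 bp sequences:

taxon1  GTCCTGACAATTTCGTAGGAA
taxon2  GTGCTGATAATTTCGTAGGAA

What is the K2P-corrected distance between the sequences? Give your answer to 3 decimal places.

Of 21 sites, 1 differences are transitions and 1 are transversions, so P = 1/21 ≈ 0.047619 and Q = 1/21 ≈ 0.047619.
Under the Kimura two-parameter model, d = −½ ln(1 − 2P − Q) − ¼ ln(1 − 2Q).
1 − 2P − Q = 0.857143, giving −½ ln(0.857143) = 0.077075.
1 − 2Q = 0.904762, giving −¼ ln(0.904762) = 0.025021.
d = 0.077075 + 0.025021 = 0.102096.

0.102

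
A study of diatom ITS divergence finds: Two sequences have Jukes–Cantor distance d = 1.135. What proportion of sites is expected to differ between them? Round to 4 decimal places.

p = (3/4)(1 − e^(−4d/3)) = 0.75 × (1 − e^(-1.513333)) = 0.75 × (1 − 0.220175) = 0.584869.

0.5849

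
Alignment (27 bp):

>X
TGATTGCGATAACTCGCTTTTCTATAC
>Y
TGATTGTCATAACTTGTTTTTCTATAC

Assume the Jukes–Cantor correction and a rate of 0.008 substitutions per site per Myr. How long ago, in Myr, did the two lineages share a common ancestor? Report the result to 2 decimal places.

10.32

The sequences differ at 4 of 27 sites (7, 8, 15, 17), so p = 4/27 ≈ 0.148148.
d = −(3/4) ln(1 − 4p/3) = −0.75 ln(1 − 0.197531) = −0.75 ln(0.802469)
  = −0.75 × (-0.220062) = 0.165047 substitutions/site.
Under a molecular clock d = 2μt, so t = d/(2μ) = 0.165047 / (2 × 0.008) = 10.32 Myr.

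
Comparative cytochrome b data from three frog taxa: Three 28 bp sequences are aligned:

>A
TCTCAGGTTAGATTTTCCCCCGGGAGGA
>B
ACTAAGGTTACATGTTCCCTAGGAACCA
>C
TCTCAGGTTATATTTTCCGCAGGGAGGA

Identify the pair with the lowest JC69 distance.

A and C

A–B: 9/28 differ, p = 0.321, d = 0.420.
A–C: 3/28 differ, p = 0.107, d = 0.116.
B–C: 9/28 differ, p = 0.321, d = 0.420.
The smallest distance is between A and C.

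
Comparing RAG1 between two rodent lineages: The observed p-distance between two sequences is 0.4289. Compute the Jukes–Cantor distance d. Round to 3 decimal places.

d = −(3/4) ln(1 − 4p/3) = −0.75 ln(1 − 0.571867) = −0.75 ln(0.428133)
  = −0.75 × (-0.848321) = 0.636241 substitutions/site.

0.636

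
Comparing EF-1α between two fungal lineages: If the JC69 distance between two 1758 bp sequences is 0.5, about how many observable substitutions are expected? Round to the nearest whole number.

Invert JC69: p = (3/4)(1 − e^(−4d/3)) = 0.75 × (1 − e^(-0.666667)) = 0.75 × (1 − 0.513417) = 0.364937.
Expected differing sites = pL ≈ 0.364937 × 1758 = 641.559246 ≈ 642.

642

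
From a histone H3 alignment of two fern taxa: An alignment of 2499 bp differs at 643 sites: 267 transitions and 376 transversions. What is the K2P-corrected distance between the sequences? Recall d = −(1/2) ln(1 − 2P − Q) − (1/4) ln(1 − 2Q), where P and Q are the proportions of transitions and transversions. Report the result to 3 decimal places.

0.316

P = 267/2499 ≈ 0.106843 and Q = 376/2499 ≈ 0.15046.
Under the Kimura two-parameter model, d = −½ ln(1 − 2P − Q) − ¼ ln(1 − 2Q).
1 − 2P − Q = 0.635854, giving −½ ln(0.635854) = 0.226393.
1 − 2Q = 0.69908, giving −¼ ln(0.69908) = 0.089498.
d = 0.226393 + 0.089498 = 0.315891.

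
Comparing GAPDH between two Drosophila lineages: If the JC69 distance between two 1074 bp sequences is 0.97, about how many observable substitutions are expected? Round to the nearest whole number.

Invert JC69: p = (3/4)(1 − e^(−4d/3)) = 0.75 × (1 − e^(-1.293333)) = 0.75 × (1 − 0.274355) = 0.544234.
Expected differing sites = pL ≈ 0.544234 × 1074 = 584.507316 ≈ 585.

585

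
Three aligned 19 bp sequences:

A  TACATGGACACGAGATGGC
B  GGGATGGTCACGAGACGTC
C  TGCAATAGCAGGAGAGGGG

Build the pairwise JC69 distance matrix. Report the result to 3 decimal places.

d(A,B) = 0.410, d(A,C) = 0.618, d(B,C) = 0.907

A–B: 6/19 sites differ → p ≈ 0.315789, d = −0.75 ln(1 − 0.421052) = 0.409907 ≈ 0.410.
A–C: 8/19 sites differ → p ≈ 0.421053, d = −0.75 ln(1 − 0.561404) = 0.618132 ≈ 0.618.
B–C: 10/19 sites differ → p ≈ 0.526316, d = −0.75 ln(1 − 0.701755) = 0.907380 ≈ 0.907.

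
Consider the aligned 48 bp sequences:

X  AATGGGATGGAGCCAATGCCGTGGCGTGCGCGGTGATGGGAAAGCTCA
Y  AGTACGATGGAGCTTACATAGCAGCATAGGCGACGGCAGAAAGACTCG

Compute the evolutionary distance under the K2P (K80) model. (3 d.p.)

1.085

Of 48 sites, 19 differences are transitions and 4 are transversions, so P = 19/48 ≈ 0.395833 and Q = 4/48 ≈ 0.083333.
Under the Kimura two-parameter model, d = −½ ln(1 − 2P − Q) − ¼ ln(1 − 2Q).
1 − 2P − Q = 0.125001, giving −½ ln(0.125001) = 1.039717.
1 − 2Q = 0.833334, giving −¼ ln(0.833334) = 0.045580.
d = 1.039717 + 0.045580 = 1.085297.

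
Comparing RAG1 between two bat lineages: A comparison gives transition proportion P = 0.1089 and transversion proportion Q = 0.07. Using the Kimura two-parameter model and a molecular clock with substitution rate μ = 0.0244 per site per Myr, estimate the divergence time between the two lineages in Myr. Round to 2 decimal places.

4.25

Under the Kimura two-parameter model, d = −½ ln(1 − 2P − Q) − ¼ ln(1 − 2Q).
1 − 2P − Q = 0.7122, giving −½ ln(0.7122) = 0.169698.
1 − 2Q = 0.86, giving −¼ ln(0.86) = 0.037706.
d = 0.169698 + 0.037706 = 0.207404.
Under a molecular clock d = 2μt, so t = d/(2μ) = 0.207404 / (2 × 0.0244) = 4.25 Myr.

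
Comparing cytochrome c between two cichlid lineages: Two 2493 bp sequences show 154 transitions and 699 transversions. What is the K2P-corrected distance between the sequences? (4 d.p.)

0.4644

P = 154/2493 ≈ 0.061773 and Q = 699/2493 ≈ 0.280385.
Under the Kimura two-parameter model, d = −½ ln(1 − 2P − Q) − ¼ ln(1 − 2Q).
1 − 2P − Q = 0.596069, giving −½ ln(0.596069) = 0.258699.
1 − 2Q = 0.43923, giving −¼ ln(0.43923) = 0.205683.
d = 0.258699 + 0.205683 = 0.464382.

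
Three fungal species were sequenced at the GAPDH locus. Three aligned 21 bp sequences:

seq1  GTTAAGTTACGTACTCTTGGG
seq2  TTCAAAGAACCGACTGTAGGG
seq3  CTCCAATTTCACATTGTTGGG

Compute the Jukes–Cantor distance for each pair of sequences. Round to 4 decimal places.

seq1–seq2: 9/21 sites differ → p ≈ 0.428571, d = −0.75 ln(1 − 0.571428) = 0.635472 ≈ 0.6355.
seq1–seq3: 9/21 sites differ → p ≈ 0.428571, d = −0.75 ln(1 − 0.571428) = 0.635472 ≈ 0.6355.
seq2–seq3: 9/21 sites differ → p ≈ 0.428571, d = −0.75 ln(1 − 0.571428) = 0.635472 ≈ 0.6355.

d(seq1,seq2) = 0.6355, d(seq1,seq3) = 0.6355, d(seq2,seq3) = 0.6355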